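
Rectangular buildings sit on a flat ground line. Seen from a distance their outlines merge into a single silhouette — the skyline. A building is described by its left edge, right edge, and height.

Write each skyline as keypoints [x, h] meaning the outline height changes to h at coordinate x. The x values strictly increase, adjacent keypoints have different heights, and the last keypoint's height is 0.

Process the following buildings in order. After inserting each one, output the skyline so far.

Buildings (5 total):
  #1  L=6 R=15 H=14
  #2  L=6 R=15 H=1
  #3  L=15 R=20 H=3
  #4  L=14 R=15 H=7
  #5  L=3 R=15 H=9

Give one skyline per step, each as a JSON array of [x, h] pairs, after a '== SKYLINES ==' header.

== SKYLINES ==
[[6,14],[15,0]]
[[6,14],[15,0]]
[[6,14],[15,3],[20,0]]
[[6,14],[15,3],[20,0]]
[[3,9],[6,14],[15,3],[20,0]]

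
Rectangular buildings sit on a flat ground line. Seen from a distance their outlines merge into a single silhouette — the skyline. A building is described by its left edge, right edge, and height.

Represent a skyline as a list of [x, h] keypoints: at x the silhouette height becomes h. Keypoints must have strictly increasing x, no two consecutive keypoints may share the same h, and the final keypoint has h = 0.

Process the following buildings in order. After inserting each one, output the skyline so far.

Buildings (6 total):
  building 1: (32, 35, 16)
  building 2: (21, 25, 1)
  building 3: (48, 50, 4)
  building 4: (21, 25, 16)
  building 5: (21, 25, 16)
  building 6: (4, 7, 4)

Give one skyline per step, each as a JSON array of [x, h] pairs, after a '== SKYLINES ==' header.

== SKYLINES ==
[[32,16],[35,0]]
[[21,1],[25,0],[32,16],[35,0]]
[[21,1],[25,0],[32,16],[35,0],[48,4],[50,0]]
[[21,16],[25,0],[32,16],[35,0],[48,4],[50,0]]
[[21,16],[25,0],[32,16],[35,0],[48,4],[50,0]]
[[4,4],[7,0],[21,16],[25,0],[32,16],[35,0],[48,4],[50,0]]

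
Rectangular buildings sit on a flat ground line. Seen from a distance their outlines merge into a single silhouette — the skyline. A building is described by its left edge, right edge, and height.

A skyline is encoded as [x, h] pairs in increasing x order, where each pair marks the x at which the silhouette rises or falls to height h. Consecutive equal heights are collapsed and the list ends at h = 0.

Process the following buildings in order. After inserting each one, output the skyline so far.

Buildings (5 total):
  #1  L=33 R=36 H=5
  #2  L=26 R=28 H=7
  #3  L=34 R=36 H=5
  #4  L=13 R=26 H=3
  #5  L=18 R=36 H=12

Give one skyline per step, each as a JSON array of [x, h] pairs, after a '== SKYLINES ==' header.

== SKYLINES ==
[[33,5],[36,0]]
[[26,7],[28,0],[33,5],[36,0]]
[[26,7],[28,0],[33,5],[36,0]]
[[13,3],[26,7],[28,0],[33,5],[36,0]]
[[13,3],[18,12],[36,0]]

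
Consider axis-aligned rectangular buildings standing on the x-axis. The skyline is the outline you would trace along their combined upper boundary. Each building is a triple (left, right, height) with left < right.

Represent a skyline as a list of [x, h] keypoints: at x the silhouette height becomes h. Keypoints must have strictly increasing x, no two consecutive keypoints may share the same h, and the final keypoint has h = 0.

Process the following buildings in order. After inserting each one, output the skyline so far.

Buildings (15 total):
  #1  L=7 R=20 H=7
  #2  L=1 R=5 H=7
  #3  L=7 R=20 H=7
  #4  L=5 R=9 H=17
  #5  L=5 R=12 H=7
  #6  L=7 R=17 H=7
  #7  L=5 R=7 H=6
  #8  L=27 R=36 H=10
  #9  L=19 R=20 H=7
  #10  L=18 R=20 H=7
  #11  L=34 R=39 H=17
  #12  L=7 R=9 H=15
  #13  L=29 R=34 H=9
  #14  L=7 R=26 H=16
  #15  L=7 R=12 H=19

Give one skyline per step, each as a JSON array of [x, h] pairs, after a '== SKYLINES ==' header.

== SKYLINES ==
[[7,7],[20,0]]
[[1,7],[5,0],[7,7],[20,0]]
[[1,7],[5,0],[7,7],[20,0]]
[[1,7],[5,17],[9,7],[20,0]]
[[1,7],[5,17],[9,7],[20,0]]
[[1,7],[5,17],[9,7],[20,0]]
[[1,7],[5,17],[9,7],[20,0]]
[[1,7],[5,17],[9,7],[20,0],[27,10],[36,0]]
[[1,7],[5,17],[9,7],[20,0],[27,10],[36,0]]
[[1,7],[5,17],[9,7],[20,0],[27,10],[36,0]]
[[1,7],[5,17],[9,7],[20,0],[27,10],[34,17],[39,0]]
[[1,7],[5,17],[9,7],[20,0],[27,10],[34,17],[39,0]]
[[1,7],[5,17],[9,7],[20,0],[27,10],[34,17],[39,0]]
[[1,7],[5,17],[9,16],[26,0],[27,10],[34,17],[39,0]]
[[1,7],[5,17],[7,19],[12,16],[26,0],[27,10],[34,17],[39,0]]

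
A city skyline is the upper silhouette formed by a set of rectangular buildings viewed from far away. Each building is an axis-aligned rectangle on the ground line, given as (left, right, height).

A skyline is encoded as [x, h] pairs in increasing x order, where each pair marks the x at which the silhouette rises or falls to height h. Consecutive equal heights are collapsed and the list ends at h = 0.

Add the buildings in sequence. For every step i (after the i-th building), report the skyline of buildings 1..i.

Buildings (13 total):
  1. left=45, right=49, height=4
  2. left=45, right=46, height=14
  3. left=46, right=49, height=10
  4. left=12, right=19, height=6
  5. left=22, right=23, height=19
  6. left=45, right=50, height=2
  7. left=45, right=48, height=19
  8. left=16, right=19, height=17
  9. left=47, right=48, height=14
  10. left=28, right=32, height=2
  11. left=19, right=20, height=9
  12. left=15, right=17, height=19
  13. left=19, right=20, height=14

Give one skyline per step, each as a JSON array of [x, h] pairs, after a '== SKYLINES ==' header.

== SKYLINES ==
[[45,4],[49,0]]
[[45,14],[46,4],[49,0]]
[[45,14],[46,10],[49,0]]
[[12,6],[19,0],[45,14],[46,10],[49,0]]
[[12,6],[19,0],[22,19],[23,0],[45,14],[46,10],[49,0]]
[[12,6],[19,0],[22,19],[23,0],[45,14],[46,10],[49,2],[50,0]]
[[12,6],[19,0],[22,19],[23,0],[45,19],[48,10],[49,2],[50,0]]
[[12,6],[16,17],[19,0],[22,19],[23,0],[45,19],[48,10],[49,2],[50,0]]
[[12,6],[16,17],[19,0],[22,19],[23,0],[45,19],[48,10],[49,2],[50,0]]
[[12,6],[16,17],[19,0],[22,19],[23,0],[28,2],[32,0],[45,19],[48,10],[49,2],[50,0]]
[[12,6],[16,17],[19,9],[20,0],[22,19],[23,0],[28,2],[32,0],[45,19],[48,10],[49,2],[50,0]]
[[12,6],[15,19],[17,17],[19,9],[20,0],[22,19],[23,0],[28,2],[32,0],[45,19],[48,10],[49,2],[50,0]]
[[12,6],[15,19],[17,17],[19,14],[20,0],[22,19],[23,0],[28,2],[32,0],[45,19],[48,10],[49,2],[50,0]]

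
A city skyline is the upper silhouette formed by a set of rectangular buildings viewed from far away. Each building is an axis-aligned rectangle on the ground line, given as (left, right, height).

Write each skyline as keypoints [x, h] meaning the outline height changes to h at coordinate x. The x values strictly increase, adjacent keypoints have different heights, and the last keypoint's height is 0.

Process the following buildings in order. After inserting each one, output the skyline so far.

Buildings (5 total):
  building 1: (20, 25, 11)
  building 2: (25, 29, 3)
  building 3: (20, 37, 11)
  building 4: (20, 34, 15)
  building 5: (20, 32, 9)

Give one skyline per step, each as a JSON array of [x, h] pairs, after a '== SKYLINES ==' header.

== SKYLINES ==
[[20,11],[25,0]]
[[20,11],[25,3],[29,0]]
[[20,11],[37,0]]
[[20,15],[34,11],[37,0]]
[[20,15],[34,11],[37,0]]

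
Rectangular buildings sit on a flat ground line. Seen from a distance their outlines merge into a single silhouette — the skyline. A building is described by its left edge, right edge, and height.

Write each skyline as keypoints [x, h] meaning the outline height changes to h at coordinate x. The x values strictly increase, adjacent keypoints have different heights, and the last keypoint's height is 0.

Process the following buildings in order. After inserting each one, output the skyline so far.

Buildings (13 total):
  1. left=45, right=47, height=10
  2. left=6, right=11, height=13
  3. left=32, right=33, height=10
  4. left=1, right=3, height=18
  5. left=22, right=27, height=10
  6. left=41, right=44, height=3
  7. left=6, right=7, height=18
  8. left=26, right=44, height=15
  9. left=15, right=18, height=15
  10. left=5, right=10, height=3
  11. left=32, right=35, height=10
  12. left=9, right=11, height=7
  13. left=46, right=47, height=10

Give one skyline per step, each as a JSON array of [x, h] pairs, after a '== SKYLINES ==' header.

== SKYLINES ==
[[45,10],[47,0]]
[[6,13],[11,0],[45,10],[47,0]]
[[6,13],[11,0],[32,10],[33,0],[45,10],[47,0]]
[[1,18],[3,0],[6,13],[11,0],[32,10],[33,0],[45,10],[47,0]]
[[1,18],[3,0],[6,13],[11,0],[22,10],[27,0],[32,10],[33,0],[45,10],[47,0]]
[[1,18],[3,0],[6,13],[11,0],[22,10],[27,0],[32,10],[33,0],[41,3],[44,0],[45,10],[47,0]]
[[1,18],[3,0],[6,18],[7,13],[11,0],[22,10],[27,0],[32,10],[33,0],[41,3],[44,0],[45,10],[47,0]]
[[1,18],[3,0],[6,18],[7,13],[11,0],[22,10],[26,15],[44,0],[45,10],[47,0]]
[[1,18],[3,0],[6,18],[7,13],[11,0],[15,15],[18,0],[22,10],[26,15],[44,0],[45,10],[47,0]]
[[1,18],[3,0],[5,3],[6,18],[7,13],[11,0],[15,15],[18,0],[22,10],[26,15],[44,0],[45,10],[47,0]]
[[1,18],[3,0],[5,3],[6,18],[7,13],[11,0],[15,15],[18,0],[22,10],[26,15],[44,0],[45,10],[47,0]]
[[1,18],[3,0],[5,3],[6,18],[7,13],[11,0],[15,15],[18,0],[22,10],[26,15],[44,0],[45,10],[47,0]]
[[1,18],[3,0],[5,3],[6,18],[7,13],[11,0],[15,15],[18,0],[22,10],[26,15],[44,0],[45,10],[47,0]]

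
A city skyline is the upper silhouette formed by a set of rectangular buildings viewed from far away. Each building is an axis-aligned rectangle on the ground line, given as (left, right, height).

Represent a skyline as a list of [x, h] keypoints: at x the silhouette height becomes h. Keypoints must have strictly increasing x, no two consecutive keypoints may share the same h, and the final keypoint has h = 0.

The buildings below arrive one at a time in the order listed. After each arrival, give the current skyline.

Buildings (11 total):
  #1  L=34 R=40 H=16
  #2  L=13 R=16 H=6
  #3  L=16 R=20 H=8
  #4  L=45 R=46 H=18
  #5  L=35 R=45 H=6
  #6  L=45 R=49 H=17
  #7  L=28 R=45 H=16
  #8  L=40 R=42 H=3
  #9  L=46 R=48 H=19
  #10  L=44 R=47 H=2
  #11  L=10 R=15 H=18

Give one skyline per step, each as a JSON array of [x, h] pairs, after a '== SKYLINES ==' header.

== SKYLINES ==
[[34,16],[40,0]]
[[13,6],[16,0],[34,16],[40,0]]
[[13,6],[16,8],[20,0],[34,16],[40,0]]
[[13,6],[16,8],[20,0],[34,16],[40,0],[45,18],[46,0]]
[[13,6],[16,8],[20,0],[34,16],[40,6],[45,18],[46,0]]
[[13,6],[16,8],[20,0],[34,16],[40,6],[45,18],[46,17],[49,0]]
[[13,6],[16,8],[20,0],[28,16],[45,18],[46,17],[49,0]]
[[13,6],[16,8],[20,0],[28,16],[45,18],[46,17],[49,0]]
[[13,6],[16,8],[20,0],[28,16],[45,18],[46,19],[48,17],[49,0]]
[[13,6],[16,8],[20,0],[28,16],[45,18],[46,19],[48,17],[49,0]]
[[10,18],[15,6],[16,8],[20,0],[28,16],[45,18],[46,19],[48,17],[49,0]]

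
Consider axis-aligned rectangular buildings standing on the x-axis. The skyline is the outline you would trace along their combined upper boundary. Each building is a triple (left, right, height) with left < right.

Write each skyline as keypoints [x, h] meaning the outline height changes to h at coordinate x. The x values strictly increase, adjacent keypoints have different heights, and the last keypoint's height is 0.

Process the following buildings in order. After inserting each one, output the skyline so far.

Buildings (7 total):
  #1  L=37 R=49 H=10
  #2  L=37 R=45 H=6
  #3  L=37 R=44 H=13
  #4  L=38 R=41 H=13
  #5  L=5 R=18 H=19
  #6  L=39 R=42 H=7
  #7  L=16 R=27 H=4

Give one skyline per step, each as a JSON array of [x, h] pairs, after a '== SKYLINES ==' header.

== SKYLINES ==
[[37,10],[49,0]]
[[37,10],[49,0]]
[[37,13],[44,10],[49,0]]
[[37,13],[44,10],[49,0]]
[[5,19],[18,0],[37,13],[44,10],[49,0]]
[[5,19],[18,0],[37,13],[44,10],[49,0]]
[[5,19],[18,4],[27,0],[37,13],[44,10],[49,0]]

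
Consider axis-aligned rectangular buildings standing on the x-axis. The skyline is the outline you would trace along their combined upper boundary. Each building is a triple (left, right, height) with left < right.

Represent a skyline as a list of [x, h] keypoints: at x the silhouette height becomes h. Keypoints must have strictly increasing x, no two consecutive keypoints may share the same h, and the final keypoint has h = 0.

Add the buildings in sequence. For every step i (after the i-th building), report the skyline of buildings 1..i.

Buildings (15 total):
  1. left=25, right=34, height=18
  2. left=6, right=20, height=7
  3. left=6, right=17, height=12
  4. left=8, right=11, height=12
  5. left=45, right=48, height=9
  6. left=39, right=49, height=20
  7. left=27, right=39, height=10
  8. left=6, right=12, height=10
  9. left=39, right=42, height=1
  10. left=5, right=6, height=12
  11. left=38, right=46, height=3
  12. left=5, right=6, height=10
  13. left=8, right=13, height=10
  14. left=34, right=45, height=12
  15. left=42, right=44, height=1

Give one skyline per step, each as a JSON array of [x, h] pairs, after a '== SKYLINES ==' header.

== SKYLINES ==
[[25,18],[34,0]]
[[6,7],[20,0],[25,18],[34,0]]
[[6,12],[17,7],[20,0],[25,18],[34,0]]
[[6,12],[17,7],[20,0],[25,18],[34,0]]
[[6,12],[17,7],[20,0],[25,18],[34,0],[45,9],[48,0]]
[[6,12],[17,7],[20,0],[25,18],[34,0],[39,20],[49,0]]
[[6,12],[17,7],[20,0],[25,18],[34,10],[39,20],[49,0]]
[[6,12],[17,7],[20,0],[25,18],[34,10],[39,20],[49,0]]
[[6,12],[17,7],[20,0],[25,18],[34,10],[39,20],[49,0]]
[[5,12],[17,7],[20,0],[25,18],[34,10],[39,20],[49,0]]
[[5,12],[17,7],[20,0],[25,18],[34,10],[39,20],[49,0]]
[[5,12],[17,7],[20,0],[25,18],[34,10],[39,20],[49,0]]
[[5,12],[17,7],[20,0],[25,18],[34,10],[39,20],[49,0]]
[[5,12],[17,7],[20,0],[25,18],[34,12],[39,20],[49,0]]
[[5,12],[17,7],[20,0],[25,18],[34,12],[39,20],[49,0]]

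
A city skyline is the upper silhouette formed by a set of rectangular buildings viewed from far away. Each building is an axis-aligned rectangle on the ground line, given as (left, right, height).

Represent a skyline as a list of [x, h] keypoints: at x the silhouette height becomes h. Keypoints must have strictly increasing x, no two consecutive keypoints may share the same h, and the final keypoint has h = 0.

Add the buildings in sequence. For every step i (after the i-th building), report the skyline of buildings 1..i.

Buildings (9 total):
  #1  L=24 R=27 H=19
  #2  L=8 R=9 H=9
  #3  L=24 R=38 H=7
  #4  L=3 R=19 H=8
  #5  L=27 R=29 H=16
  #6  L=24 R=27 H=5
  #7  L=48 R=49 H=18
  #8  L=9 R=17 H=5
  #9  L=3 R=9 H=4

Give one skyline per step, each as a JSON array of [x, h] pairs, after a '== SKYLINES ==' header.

== SKYLINES ==
[[24,19],[27,0]]
[[8,9],[9,0],[24,19],[27,0]]
[[8,9],[9,0],[24,19],[27,7],[38,0]]
[[3,8],[8,9],[9,8],[19,0],[24,19],[27,7],[38,0]]
[[3,8],[8,9],[9,8],[19,0],[24,19],[27,16],[29,7],[38,0]]
[[3,8],[8,9],[9,8],[19,0],[24,19],[27,16],[29,7],[38,0]]
[[3,8],[8,9],[9,8],[19,0],[24,19],[27,16],[29,7],[38,0],[48,18],[49,0]]
[[3,8],[8,9],[9,8],[19,0],[24,19],[27,16],[29,7],[38,0],[48,18],[49,0]]
[[3,8],[8,9],[9,8],[19,0],[24,19],[27,16],[29,7],[38,0],[48,18],[49,0]]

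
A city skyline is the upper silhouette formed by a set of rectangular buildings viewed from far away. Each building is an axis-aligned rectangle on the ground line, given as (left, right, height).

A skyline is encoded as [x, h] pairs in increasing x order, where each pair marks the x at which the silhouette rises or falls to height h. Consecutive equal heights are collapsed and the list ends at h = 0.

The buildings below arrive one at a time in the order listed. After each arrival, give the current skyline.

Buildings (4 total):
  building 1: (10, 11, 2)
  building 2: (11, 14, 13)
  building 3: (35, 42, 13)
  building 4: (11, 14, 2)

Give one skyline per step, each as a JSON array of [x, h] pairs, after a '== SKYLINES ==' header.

== SKYLINES ==
[[10,2],[11,0]]
[[10,2],[11,13],[14,0]]
[[10,2],[11,13],[14,0],[35,13],[42,0]]
[[10,2],[11,13],[14,0],[35,13],[42,0]]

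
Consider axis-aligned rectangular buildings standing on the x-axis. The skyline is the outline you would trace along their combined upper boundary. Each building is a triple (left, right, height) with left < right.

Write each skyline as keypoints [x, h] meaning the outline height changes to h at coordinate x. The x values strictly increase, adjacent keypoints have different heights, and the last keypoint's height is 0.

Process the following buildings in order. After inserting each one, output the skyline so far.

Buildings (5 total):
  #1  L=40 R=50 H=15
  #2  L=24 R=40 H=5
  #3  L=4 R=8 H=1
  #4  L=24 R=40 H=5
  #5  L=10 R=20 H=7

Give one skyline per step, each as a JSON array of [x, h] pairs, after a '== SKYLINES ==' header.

== SKYLINES ==
[[40,15],[50,0]]
[[24,5],[40,15],[50,0]]
[[4,1],[8,0],[24,5],[40,15],[50,0]]
[[4,1],[8,0],[24,5],[40,15],[50,0]]
[[4,1],[8,0],[10,7],[20,0],[24,5],[40,15],[50,0]]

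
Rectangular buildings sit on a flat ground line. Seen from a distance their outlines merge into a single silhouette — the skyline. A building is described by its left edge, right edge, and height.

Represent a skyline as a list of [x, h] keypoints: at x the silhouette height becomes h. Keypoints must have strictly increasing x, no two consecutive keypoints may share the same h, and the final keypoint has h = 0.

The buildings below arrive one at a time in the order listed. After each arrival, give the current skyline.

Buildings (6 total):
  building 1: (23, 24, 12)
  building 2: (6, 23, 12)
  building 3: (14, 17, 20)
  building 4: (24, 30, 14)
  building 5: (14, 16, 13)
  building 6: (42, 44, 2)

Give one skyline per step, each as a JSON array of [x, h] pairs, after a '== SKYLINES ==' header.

== SKYLINES ==
[[23,12],[24,0]]
[[6,12],[24,0]]
[[6,12],[14,20],[17,12],[24,0]]
[[6,12],[14,20],[17,12],[24,14],[30,0]]
[[6,12],[14,20],[17,12],[24,14],[30,0]]
[[6,12],[14,20],[17,12],[24,14],[30,0],[42,2],[44,0]]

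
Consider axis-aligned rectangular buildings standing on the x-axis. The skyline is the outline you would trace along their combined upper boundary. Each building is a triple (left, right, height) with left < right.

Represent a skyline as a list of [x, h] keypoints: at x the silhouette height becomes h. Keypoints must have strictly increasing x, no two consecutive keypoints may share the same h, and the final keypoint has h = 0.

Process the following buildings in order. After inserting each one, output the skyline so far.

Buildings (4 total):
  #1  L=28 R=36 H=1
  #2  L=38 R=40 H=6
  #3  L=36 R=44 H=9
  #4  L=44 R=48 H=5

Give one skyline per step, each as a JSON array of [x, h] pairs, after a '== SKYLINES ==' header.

== SKYLINES ==
[[28,1],[36,0]]
[[28,1],[36,0],[38,6],[40,0]]
[[28,1],[36,9],[44,0]]
[[28,1],[36,9],[44,5],[48,0]]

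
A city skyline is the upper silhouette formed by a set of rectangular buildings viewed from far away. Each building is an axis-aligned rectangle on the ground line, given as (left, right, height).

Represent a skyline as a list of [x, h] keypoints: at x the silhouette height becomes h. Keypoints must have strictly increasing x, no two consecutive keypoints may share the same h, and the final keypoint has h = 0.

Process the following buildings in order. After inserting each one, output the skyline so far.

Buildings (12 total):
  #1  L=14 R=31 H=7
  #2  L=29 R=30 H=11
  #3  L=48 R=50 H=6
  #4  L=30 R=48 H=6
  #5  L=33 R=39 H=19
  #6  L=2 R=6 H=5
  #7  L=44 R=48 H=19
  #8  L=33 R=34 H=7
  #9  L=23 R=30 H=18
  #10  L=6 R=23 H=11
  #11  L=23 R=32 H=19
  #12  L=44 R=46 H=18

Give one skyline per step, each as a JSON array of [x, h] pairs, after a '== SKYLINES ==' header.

== SKYLINES ==
[[14,7],[31,0]]
[[14,7],[29,11],[30,7],[31,0]]
[[14,7],[29,11],[30,7],[31,0],[48,6],[50,0]]
[[14,7],[29,11],[30,7],[31,6],[50,0]]
[[14,7],[29,11],[30,7],[31,6],[33,19],[39,6],[50,0]]
[[2,5],[6,0],[14,7],[29,11],[30,7],[31,6],[33,19],[39,6],[50,0]]
[[2,5],[6,0],[14,7],[29,11],[30,7],[31,6],[33,19],[39,6],[44,19],[48,6],[50,0]]
[[2,5],[6,0],[14,7],[29,11],[30,7],[31,6],[33,19],[39,6],[44,19],[48,6],[50,0]]
[[2,5],[6,0],[14,7],[23,18],[30,7],[31,6],[33,19],[39,6],[44,19],[48,6],[50,0]]
[[2,5],[6,11],[23,18],[30,7],[31,6],[33,19],[39,6],[44,19],[48,6],[50,0]]
[[2,5],[6,11],[23,19],[32,6],[33,19],[39,6],[44,19],[48,6],[50,0]]
[[2,5],[6,11],[23,19],[32,6],[33,19],[39,6],[44,19],[48,6],[50,0]]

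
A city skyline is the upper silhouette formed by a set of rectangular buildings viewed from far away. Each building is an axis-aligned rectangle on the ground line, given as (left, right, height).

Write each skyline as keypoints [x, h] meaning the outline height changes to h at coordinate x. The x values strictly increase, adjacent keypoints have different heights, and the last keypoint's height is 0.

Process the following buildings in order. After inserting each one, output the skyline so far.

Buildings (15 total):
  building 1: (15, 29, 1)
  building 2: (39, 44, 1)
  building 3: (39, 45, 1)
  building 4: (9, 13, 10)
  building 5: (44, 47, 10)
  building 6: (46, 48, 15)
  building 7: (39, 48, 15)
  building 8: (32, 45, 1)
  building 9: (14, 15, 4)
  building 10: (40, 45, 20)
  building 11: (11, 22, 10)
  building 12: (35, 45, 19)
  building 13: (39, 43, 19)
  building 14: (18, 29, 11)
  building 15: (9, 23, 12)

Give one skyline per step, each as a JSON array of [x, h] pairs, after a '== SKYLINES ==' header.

== SKYLINES ==
[[15,1],[29,0]]
[[15,1],[29,0],[39,1],[44,0]]
[[15,1],[29,0],[39,1],[45,0]]
[[9,10],[13,0],[15,1],[29,0],[39,1],[45,0]]
[[9,10],[13,0],[15,1],[29,0],[39,1],[44,10],[47,0]]
[[9,10],[13,0],[15,1],[29,0],[39,1],[44,10],[46,15],[48,0]]
[[9,10],[13,0],[15,1],[29,0],[39,15],[48,0]]
[[9,10],[13,0],[15,1],[29,0],[32,1],[39,15],[48,0]]
[[9,10],[13,0],[14,4],[15,1],[29,0],[32,1],[39,15],[48,0]]
[[9,10],[13,0],[14,4],[15,1],[29,0],[32,1],[39,15],[40,20],[45,15],[48,0]]
[[9,10],[22,1],[29,0],[32,1],[39,15],[40,20],[45,15],[48,0]]
[[9,10],[22,1],[29,0],[32,1],[35,19],[40,20],[45,15],[48,0]]
[[9,10],[22,1],[29,0],[32,1],[35,19],[40,20],[45,15],[48,0]]
[[9,10],[18,11],[29,0],[32,1],[35,19],[40,20],[45,15],[48,0]]
[[9,12],[23,11],[29,0],[32,1],[35,19],[40,20],[45,15],[48,0]]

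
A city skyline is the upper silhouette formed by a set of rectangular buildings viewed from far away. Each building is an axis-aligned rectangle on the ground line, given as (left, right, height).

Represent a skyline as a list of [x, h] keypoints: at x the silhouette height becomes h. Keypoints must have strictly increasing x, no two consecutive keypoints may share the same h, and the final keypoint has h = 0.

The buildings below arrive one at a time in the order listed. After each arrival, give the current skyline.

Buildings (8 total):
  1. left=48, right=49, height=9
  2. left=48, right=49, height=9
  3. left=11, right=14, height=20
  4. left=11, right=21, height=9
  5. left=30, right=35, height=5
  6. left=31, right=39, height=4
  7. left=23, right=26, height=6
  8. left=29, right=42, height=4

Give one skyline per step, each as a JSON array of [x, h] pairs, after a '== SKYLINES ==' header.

== SKYLINES ==
[[48,9],[49,0]]
[[48,9],[49,0]]
[[11,20],[14,0],[48,9],[49,0]]
[[11,20],[14,9],[21,0],[48,9],[49,0]]
[[11,20],[14,9],[21,0],[30,5],[35,0],[48,9],[49,0]]
[[11,20],[14,9],[21,0],[30,5],[35,4],[39,0],[48,9],[49,0]]
[[11,20],[14,9],[21,0],[23,6],[26,0],[30,5],[35,4],[39,0],[48,9],[49,0]]
[[11,20],[14,9],[21,0],[23,6],[26,0],[29,4],[30,5],[35,4],[42,0],[48,9],[49,0]]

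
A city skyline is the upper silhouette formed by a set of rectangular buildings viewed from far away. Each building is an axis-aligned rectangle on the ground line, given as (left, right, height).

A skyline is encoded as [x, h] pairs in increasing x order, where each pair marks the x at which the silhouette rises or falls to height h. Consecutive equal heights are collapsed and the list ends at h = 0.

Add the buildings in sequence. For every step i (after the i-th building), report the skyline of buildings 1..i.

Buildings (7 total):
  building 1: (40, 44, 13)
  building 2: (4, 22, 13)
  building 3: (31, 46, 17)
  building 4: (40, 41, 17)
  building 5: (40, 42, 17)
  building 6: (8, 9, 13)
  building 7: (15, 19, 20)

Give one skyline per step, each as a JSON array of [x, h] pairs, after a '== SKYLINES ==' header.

== SKYLINES ==
[[40,13],[44,0]]
[[4,13],[22,0],[40,13],[44,0]]
[[4,13],[22,0],[31,17],[46,0]]
[[4,13],[22,0],[31,17],[46,0]]
[[4,13],[22,0],[31,17],[46,0]]
[[4,13],[22,0],[31,17],[46,0]]
[[4,13],[15,20],[19,13],[22,0],[31,17],[46,0]]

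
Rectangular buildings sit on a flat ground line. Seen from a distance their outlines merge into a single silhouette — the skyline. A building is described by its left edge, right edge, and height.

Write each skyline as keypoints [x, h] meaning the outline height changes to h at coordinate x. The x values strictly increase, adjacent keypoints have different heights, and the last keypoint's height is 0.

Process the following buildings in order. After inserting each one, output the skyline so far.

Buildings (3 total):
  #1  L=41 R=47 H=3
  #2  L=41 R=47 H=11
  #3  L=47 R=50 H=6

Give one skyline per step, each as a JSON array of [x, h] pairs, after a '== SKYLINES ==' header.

== SKYLINES ==
[[41,3],[47,0]]
[[41,11],[47,0]]
[[41,11],[47,6],[50,0]]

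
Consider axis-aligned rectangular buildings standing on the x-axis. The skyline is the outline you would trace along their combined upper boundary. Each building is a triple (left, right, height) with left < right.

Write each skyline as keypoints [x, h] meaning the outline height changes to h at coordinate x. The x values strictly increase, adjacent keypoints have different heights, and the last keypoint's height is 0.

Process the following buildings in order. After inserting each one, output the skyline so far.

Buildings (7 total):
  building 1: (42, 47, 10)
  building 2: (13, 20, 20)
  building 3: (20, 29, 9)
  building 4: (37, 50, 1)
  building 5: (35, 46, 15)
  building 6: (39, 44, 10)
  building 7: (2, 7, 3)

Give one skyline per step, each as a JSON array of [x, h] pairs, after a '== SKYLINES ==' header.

== SKYLINES ==
[[42,10],[47,0]]
[[13,20],[20,0],[42,10],[47,0]]
[[13,20],[20,9],[29,0],[42,10],[47,0]]
[[13,20],[20,9],[29,0],[37,1],[42,10],[47,1],[50,0]]
[[13,20],[20,9],[29,0],[35,15],[46,10],[47,1],[50,0]]
[[13,20],[20,9],[29,0],[35,15],[46,10],[47,1],[50,0]]
[[2,3],[7,0],[13,20],[20,9],[29,0],[35,15],[46,10],[47,1],[50,0]]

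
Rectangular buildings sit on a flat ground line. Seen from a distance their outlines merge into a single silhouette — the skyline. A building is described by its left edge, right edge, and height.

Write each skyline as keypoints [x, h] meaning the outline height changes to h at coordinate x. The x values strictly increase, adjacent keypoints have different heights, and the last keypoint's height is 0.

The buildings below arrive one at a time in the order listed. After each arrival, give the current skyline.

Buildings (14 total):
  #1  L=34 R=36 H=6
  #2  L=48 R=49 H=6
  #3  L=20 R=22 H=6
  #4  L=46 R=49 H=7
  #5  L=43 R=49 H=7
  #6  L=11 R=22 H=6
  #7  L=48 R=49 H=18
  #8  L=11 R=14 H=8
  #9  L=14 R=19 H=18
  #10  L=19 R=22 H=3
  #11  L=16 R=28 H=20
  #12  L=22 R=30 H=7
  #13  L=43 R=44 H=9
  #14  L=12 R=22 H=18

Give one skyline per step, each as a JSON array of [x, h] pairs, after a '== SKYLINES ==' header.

== SKYLINES ==
[[34,6],[36,0]]
[[34,6],[36,0],[48,6],[49,0]]
[[20,6],[22,0],[34,6],[36,0],[48,6],[49,0]]
[[20,6],[22,0],[34,6],[36,0],[46,7],[49,0]]
[[20,6],[22,0],[34,6],[36,0],[43,7],[49,0]]
[[11,6],[22,0],[34,6],[36,0],[43,7],[49,0]]
[[11,6],[22,0],[34,6],[36,0],[43,7],[48,18],[49,0]]
[[11,8],[14,6],[22,0],[34,6],[36,0],[43,7],[48,18],[49,0]]
[[11,8],[14,18],[19,6],[22,0],[34,6],[36,0],[43,7],[48,18],[49,0]]
[[11,8],[14,18],[19,6],[22,0],[34,6],[36,0],[43,7],[48,18],[49,0]]
[[11,8],[14,18],[16,20],[28,0],[34,6],[36,0],[43,7],[48,18],[49,0]]
[[11,8],[14,18],[16,20],[28,7],[30,0],[34,6],[36,0],[43,7],[48,18],[49,0]]
[[11,8],[14,18],[16,20],[28,7],[30,0],[34,6],[36,0],[43,9],[44,7],[48,18],[49,0]]
[[11,8],[12,18],[16,20],[28,7],[30,0],[34,6],[36,0],[43,9],[44,7],[48,18],[49,0]]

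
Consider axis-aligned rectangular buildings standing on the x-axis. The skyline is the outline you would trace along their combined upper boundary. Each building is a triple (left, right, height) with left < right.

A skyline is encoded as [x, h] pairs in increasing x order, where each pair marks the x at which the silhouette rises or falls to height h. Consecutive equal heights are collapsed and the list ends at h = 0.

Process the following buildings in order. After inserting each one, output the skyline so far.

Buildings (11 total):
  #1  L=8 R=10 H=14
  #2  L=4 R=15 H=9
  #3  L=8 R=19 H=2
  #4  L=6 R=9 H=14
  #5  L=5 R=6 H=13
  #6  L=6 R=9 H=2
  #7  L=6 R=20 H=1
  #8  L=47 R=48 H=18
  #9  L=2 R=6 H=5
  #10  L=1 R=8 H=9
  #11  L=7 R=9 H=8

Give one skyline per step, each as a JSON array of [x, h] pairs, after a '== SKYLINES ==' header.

== SKYLINES ==
[[8,14],[10,0]]
[[4,9],[8,14],[10,9],[15,0]]
[[4,9],[8,14],[10,9],[15,2],[19,0]]
[[4,9],[6,14],[10,9],[15,2],[19,0]]
[[4,9],[5,13],[6,14],[10,9],[15,2],[19,0]]
[[4,9],[5,13],[6,14],[10,9],[15,2],[19,0]]
[[4,9],[5,13],[6,14],[10,9],[15,2],[19,1],[20,0]]
[[4,9],[5,13],[6,14],[10,9],[15,2],[19,1],[20,0],[47,18],[48,0]]
[[2,5],[4,9],[5,13],[6,14],[10,9],[15,2],[19,1],[20,0],[47,18],[48,0]]
[[1,9],[5,13],[6,14],[10,9],[15,2],[19,1],[20,0],[47,18],[48,0]]
[[1,9],[5,13],[6,14],[10,9],[15,2],[19,1],[20,0],[47,18],[48,0]]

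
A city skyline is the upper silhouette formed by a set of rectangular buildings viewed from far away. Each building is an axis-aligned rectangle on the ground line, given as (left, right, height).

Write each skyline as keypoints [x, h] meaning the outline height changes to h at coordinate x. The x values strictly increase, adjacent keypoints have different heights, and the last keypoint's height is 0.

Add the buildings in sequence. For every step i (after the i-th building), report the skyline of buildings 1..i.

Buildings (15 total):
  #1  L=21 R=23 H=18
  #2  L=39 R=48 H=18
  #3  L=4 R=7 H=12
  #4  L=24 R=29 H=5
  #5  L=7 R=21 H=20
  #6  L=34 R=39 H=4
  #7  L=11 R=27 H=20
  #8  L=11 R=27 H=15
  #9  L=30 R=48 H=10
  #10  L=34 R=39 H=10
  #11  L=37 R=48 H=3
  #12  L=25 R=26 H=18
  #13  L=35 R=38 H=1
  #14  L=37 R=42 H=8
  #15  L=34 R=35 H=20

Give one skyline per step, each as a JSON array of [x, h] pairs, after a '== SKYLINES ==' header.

== SKYLINES ==
[[21,18],[23,0]]
[[21,18],[23,0],[39,18],[48,0]]
[[4,12],[7,0],[21,18],[23,0],[39,18],[48,0]]
[[4,12],[7,0],[21,18],[23,0],[24,5],[29,0],[39,18],[48,0]]
[[4,12],[7,20],[21,18],[23,0],[24,5],[29,0],[39,18],[48,0]]
[[4,12],[7,20],[21,18],[23,0],[24,5],[29,0],[34,4],[39,18],[48,0]]
[[4,12],[7,20],[27,5],[29,0],[34,4],[39,18],[48,0]]
[[4,12],[7,20],[27,5],[29,0],[34,4],[39,18],[48,0]]
[[4,12],[7,20],[27,5],[29,0],[30,10],[39,18],[48,0]]
[[4,12],[7,20],[27,5],[29,0],[30,10],[39,18],[48,0]]
[[4,12],[7,20],[27,5],[29,0],[30,10],[39,18],[48,0]]
[[4,12],[7,20],[27,5],[29,0],[30,10],[39,18],[48,0]]
[[4,12],[7,20],[27,5],[29,0],[30,10],[39,18],[48,0]]
[[4,12],[7,20],[27,5],[29,0],[30,10],[39,18],[48,0]]
[[4,12],[7,20],[27,5],[29,0],[30,10],[34,20],[35,10],[39,18],[48,0]]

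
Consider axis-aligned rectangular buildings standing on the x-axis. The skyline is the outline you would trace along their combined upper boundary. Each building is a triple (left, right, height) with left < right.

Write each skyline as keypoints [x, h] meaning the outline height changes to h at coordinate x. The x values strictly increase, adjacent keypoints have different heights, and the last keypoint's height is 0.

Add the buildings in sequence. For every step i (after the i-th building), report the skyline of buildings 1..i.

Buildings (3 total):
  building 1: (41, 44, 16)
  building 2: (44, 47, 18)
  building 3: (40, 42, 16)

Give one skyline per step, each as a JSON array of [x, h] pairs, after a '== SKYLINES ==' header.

== SKYLINES ==
[[41,16],[44,0]]
[[41,16],[44,18],[47,0]]
[[40,16],[44,18],[47,0]]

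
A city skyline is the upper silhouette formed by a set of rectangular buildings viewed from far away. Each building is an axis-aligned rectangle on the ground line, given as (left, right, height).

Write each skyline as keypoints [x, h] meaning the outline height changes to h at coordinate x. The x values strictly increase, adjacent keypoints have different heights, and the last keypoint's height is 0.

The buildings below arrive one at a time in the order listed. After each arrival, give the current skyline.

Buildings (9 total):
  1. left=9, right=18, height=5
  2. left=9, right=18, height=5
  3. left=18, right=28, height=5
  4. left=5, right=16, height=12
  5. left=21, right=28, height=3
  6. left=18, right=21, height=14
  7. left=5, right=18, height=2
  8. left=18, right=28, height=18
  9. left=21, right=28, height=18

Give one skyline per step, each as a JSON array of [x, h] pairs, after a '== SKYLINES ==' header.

== SKYLINES ==
[[9,5],[18,0]]
[[9,5],[18,0]]
[[9,5],[28,0]]
[[5,12],[16,5],[28,0]]
[[5,12],[16,5],[28,0]]
[[5,12],[16,5],[18,14],[21,5],[28,0]]
[[5,12],[16,5],[18,14],[21,5],[28,0]]
[[5,12],[16,5],[18,18],[28,0]]
[[5,12],[16,5],[18,18],[28,0]]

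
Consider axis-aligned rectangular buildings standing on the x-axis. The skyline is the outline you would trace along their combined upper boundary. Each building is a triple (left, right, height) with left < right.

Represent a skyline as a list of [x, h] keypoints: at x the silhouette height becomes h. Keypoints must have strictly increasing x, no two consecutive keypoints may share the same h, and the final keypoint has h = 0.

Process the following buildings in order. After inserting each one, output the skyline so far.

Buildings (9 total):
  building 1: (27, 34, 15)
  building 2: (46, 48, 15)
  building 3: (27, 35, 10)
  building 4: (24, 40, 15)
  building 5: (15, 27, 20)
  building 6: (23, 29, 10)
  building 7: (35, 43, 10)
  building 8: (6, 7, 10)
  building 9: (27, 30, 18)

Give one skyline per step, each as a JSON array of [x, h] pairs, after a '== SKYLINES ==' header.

== SKYLINES ==
[[27,15],[34,0]]
[[27,15],[34,0],[46,15],[48,0]]
[[27,15],[34,10],[35,0],[46,15],[48,0]]
[[24,15],[40,0],[46,15],[48,0]]
[[15,20],[27,15],[40,0],[46,15],[48,0]]
[[15,20],[27,15],[40,0],[46,15],[48,0]]
[[15,20],[27,15],[40,10],[43,0],[46,15],[48,0]]
[[6,10],[7,0],[15,20],[27,15],[40,10],[43,0],[46,15],[48,0]]
[[6,10],[7,0],[15,20],[27,18],[30,15],[40,10],[43,0],[46,15],[48,0]]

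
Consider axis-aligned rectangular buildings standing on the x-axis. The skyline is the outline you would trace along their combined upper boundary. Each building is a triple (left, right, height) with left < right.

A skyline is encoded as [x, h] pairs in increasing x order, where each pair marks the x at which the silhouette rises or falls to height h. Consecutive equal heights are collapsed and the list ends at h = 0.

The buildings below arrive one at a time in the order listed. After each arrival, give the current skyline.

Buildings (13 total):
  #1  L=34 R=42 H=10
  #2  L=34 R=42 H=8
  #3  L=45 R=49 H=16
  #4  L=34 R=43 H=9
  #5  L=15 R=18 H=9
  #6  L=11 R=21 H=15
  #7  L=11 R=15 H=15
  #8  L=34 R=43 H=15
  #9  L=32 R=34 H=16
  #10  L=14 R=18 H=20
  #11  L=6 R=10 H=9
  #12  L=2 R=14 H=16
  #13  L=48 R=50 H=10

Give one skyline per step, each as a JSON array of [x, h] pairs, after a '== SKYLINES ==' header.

== SKYLINES ==
[[34,10],[42,0]]
[[34,10],[42,0]]
[[34,10],[42,0],[45,16],[49,0]]
[[34,10],[42,9],[43,0],[45,16],[49,0]]
[[15,9],[18,0],[34,10],[42,9],[43,0],[45,16],[49,0]]
[[11,15],[21,0],[34,10],[42,9],[43,0],[45,16],[49,0]]
[[11,15],[21,0],[34,10],[42,9],[43,0],[45,16],[49,0]]
[[11,15],[21,0],[34,15],[43,0],[45,16],[49,0]]
[[11,15],[21,0],[32,16],[34,15],[43,0],[45,16],[49,0]]
[[11,15],[14,20],[18,15],[21,0],[32,16],[34,15],[43,0],[45,16],[49,0]]
[[6,9],[10,0],[11,15],[14,20],[18,15],[21,0],[32,16],[34,15],[43,0],[45,16],[49,0]]
[[2,16],[14,20],[18,15],[21,0],[32,16],[34,15],[43,0],[45,16],[49,0]]
[[2,16],[14,20],[18,15],[21,0],[32,16],[34,15],[43,0],[45,16],[49,10],[50,0]]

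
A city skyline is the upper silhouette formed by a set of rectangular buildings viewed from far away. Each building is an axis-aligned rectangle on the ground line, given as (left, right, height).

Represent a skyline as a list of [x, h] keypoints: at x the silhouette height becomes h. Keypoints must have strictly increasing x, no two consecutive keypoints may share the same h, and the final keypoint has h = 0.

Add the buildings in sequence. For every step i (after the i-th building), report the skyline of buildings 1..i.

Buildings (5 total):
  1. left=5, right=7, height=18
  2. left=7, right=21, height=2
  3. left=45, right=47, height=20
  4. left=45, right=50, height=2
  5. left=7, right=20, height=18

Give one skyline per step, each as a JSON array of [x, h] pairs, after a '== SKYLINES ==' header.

== SKYLINES ==
[[5,18],[7,0]]
[[5,18],[7,2],[21,0]]
[[5,18],[7,2],[21,0],[45,20],[47,0]]
[[5,18],[7,2],[21,0],[45,20],[47,2],[50,0]]
[[5,18],[20,2],[21,0],[45,20],[47,2],[50,0]]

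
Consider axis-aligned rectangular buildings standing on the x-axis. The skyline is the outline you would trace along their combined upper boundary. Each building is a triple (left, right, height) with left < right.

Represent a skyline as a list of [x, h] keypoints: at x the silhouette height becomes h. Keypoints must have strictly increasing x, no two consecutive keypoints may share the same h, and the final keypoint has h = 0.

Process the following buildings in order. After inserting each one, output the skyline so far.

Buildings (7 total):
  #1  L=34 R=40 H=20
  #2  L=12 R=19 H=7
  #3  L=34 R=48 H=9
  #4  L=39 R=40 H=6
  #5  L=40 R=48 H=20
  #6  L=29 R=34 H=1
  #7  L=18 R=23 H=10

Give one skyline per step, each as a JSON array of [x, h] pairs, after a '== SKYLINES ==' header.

== SKYLINES ==
[[34,20],[40,0]]
[[12,7],[19,0],[34,20],[40,0]]
[[12,7],[19,0],[34,20],[40,9],[48,0]]
[[12,7],[19,0],[34,20],[40,9],[48,0]]
[[12,7],[19,0],[34,20],[48,0]]
[[12,7],[19,0],[29,1],[34,20],[48,0]]
[[12,7],[18,10],[23,0],[29,1],[34,20],[48,0]]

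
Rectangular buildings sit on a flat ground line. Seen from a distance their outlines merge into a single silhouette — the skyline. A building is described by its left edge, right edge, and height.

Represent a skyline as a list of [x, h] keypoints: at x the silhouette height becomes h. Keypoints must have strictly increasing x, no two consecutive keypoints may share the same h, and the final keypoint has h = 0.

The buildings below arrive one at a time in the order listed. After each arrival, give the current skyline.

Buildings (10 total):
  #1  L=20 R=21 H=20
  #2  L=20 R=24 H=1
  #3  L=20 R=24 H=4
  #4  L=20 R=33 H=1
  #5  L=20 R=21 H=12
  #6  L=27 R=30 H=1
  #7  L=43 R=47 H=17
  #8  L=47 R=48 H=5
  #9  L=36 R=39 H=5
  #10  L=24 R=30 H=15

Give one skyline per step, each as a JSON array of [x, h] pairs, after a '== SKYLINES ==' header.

== SKYLINES ==
[[20,20],[21,0]]
[[20,20],[21,1],[24,0]]
[[20,20],[21,4],[24,0]]
[[20,20],[21,4],[24,1],[33,0]]
[[20,20],[21,4],[24,1],[33,0]]
[[20,20],[21,4],[24,1],[33,0]]
[[20,20],[21,4],[24,1],[33,0],[43,17],[47,0]]
[[20,20],[21,4],[24,1],[33,0],[43,17],[47,5],[48,0]]
[[20,20],[21,4],[24,1],[33,0],[36,5],[39,0],[43,17],[47,5],[48,0]]
[[20,20],[21,4],[24,15],[30,1],[33,0],[36,5],[39,0],[43,17],[47,5],[48,0]]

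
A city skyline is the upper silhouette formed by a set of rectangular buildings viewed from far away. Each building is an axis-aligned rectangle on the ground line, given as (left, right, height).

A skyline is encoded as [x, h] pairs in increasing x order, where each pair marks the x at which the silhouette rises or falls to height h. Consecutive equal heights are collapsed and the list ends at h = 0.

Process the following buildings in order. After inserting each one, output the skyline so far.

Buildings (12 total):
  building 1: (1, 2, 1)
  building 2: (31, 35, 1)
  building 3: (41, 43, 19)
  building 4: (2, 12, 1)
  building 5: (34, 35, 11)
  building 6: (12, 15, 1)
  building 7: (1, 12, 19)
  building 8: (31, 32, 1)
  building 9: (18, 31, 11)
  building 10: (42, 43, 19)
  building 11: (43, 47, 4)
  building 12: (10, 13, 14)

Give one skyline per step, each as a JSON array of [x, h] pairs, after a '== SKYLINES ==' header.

== SKYLINES ==
[[1,1],[2,0]]
[[1,1],[2,0],[31,1],[35,0]]
[[1,1],[2,0],[31,1],[35,0],[41,19],[43,0]]
[[1,1],[12,0],[31,1],[35,0],[41,19],[43,0]]
[[1,1],[12,0],[31,1],[34,11],[35,0],[41,19],[43,0]]
[[1,1],[15,0],[31,1],[34,11],[35,0],[41,19],[43,0]]
[[1,19],[12,1],[15,0],[31,1],[34,11],[35,0],[41,19],[43,0]]
[[1,19],[12,1],[15,0],[31,1],[34,11],[35,0],[41,19],[43,0]]
[[1,19],[12,1],[15,0],[18,11],[31,1],[34,11],[35,0],[41,19],[43,0]]
[[1,19],[12,1],[15,0],[18,11],[31,1],[34,11],[35,0],[41,19],[43,0]]
[[1,19],[12,1],[15,0],[18,11],[31,1],[34,11],[35,0],[41,19],[43,4],[47,0]]
[[1,19],[12,14],[13,1],[15,0],[18,11],[31,1],[34,11],[35,0],[41,19],[43,4],[47,0]]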